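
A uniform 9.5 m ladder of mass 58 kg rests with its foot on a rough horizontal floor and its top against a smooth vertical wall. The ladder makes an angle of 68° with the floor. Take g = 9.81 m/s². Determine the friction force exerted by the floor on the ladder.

Torques about the foot: N_wall · 9.5 sin 68° = 58×9.81×4.75 cos 68° → N_wall = 114.94 N.
ΣF_x = 0: f_floor = N_wall = 114.94 N.

f ≈ 115 N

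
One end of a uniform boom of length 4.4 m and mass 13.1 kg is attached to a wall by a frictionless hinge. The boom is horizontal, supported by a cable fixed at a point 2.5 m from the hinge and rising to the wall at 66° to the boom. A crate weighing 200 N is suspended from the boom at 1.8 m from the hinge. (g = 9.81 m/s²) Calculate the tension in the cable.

Take torques about the hinge: T sin 66° · 2.5 = 13.1×9.81×2.2 + 200×1.8 = 642.72 N·m.
So T = 642.72 / (0.9135 × 2.5) = 281.42 N.

T ≈ 281 N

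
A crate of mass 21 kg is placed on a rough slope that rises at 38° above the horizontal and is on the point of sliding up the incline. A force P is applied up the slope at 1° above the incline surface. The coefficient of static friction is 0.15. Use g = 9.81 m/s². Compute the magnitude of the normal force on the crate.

On the verge of sliding up the incline, friction equals μN and acts down the slope.
Perpendicular: N + P sin 1° = W cos 38° = 162.3 N.
Along incline: P cos 1° = W sin 38° + μN  with W sin 38° = 126.8 N.
Solving the pair for P and N: P = 150.8 N, N = 159.7 N (and f = μN = 23.96 N).

N ≈ 160 N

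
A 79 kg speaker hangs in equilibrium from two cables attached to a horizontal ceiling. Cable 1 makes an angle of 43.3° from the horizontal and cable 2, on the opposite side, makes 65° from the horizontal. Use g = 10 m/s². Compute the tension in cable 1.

Weight W = 79 × 10 = 790 N acts straight down.
Horizontal: T_1 cos 43.3° = T_2 cos 65°  →  T_2 = 1.722 T_1.
Vertical: T_1 sin 43.3° + T_2 sin 65° = 790.
Substituting the horizontal relation into the vertical equation gives 2.247 T_1 = 790, so T_1 = 351.7 N.

T_1 ≈ 352 N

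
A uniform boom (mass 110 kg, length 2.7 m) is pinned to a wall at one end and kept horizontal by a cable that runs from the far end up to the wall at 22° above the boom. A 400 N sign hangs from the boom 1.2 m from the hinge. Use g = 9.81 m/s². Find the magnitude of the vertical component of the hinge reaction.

|H_y| ≈ 762 N

Take torques about the hinge: T sin 22° · 2.7 = 110×9.81×1.35 + 400×1.2 = 1936.8 N·m.
So T = 1936.8 / (0.3746 × 2.7) = 1914.9 N.
ΣF_y = 0: H_y = (110×9.81 + 400) − T sin 22° = 1479.1 − 717.33 = 761.77 N.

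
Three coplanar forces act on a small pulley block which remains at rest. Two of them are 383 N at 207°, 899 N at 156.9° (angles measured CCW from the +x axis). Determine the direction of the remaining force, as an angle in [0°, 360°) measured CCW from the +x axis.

θ ≈ 351°

Sum the known components: ΣF_x = -1168 N, ΣF_y = 178.8 N.
For equilibrium the remaining force must supply (−ΣF_x, −ΣF_y) = (1168, -178.8) N.
Magnitude = √((1168)² + (-178.8)²) = 1182 N; direction = atan2(-178.8, 1168) = 351.3°.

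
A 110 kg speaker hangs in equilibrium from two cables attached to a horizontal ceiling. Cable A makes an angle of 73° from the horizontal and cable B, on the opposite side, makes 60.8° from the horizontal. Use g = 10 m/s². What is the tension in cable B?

T_B ≈ 446 N

Weight W = 110 × 10 = 1100 N acts straight down.
Horizontal: T_A cos 73° = T_B cos 60.8°  →  T_A = 1.669 T_B.
Vertical: T_A sin 73° + T_B sin 60.8° = 1100.
Substituting the horizontal relation into the vertical equation gives 2.469 T_B = 1100, so T_B = 445.6 N.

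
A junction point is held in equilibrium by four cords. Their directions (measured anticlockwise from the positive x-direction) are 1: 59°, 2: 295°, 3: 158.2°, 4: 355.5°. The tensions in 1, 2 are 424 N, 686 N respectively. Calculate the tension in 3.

Resolve: ΣF_x = 424 cos 59° + 686 cos 295° + T_3 cos 158.2° + T_4 cos 355.5° = 0.
        ΣF_y = 424 sin 59° + 686 sin 295° + T_3 sin 158.2° + T_4 sin 355.5° = 0.
The known terms sum to (508.3, -258.3) N, so -0.9285 T_3 + 0.9969 T_4 = -508.3 and 0.3714 T_3 − 0.0785 T_4 = 258.3.
Solving simultaneously: T_3 = 731.8 N, T_4 = 171.7 N.

T_3 ≈ 732 N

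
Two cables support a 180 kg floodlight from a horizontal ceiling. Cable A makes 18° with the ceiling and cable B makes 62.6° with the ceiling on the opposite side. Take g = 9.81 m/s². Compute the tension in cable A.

Weight W = 180 × 9.81 = 1766 N acts straight down.
Horizontal: T_A cos 18° = T_B cos 62.6°  →  T_B = 2.067 T_A.
Vertical: T_A sin 18° + T_B sin 62.6° = 1766.
Substituting the horizontal relation into the vertical equation gives 2.144 T_A = 1766, so T_A = 823.7 N.

T_A ≈ 824 N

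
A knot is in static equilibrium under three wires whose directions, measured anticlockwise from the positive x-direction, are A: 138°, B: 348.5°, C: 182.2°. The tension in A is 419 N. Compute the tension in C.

Resolve: ΣF_x = 419 cos 138° + T_B cos 348.5° + T_C cos 182.2° = 0.
        ΣF_y = 419 sin 138° + T_B sin 348.5° + T_C sin 182.2° = 0.
The known terms sum to (-311.4, 280.4) N, so 0.9799 T_B − 0.9993 T_C = 311.4 and -0.1994 T_B − 0.0384 T_C = -280.4.
Solving simultaneously: T_B = 1233 N, T_C = 897.9 N.

T_C ≈ 898 N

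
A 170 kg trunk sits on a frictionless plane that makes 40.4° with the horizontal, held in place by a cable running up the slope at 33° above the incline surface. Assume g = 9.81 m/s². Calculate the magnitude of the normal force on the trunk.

Take axes along and perpendicular to the incline. Weight components: W sin 40.4° = 1081 N down-slope, W cos 40.4° = 1270 N into the surface.
Along incline: T cos 33° = W sin 40.4° → T = 1289 N.
Perpendicular: N = W cos 40.4° − T sin 33° = 568.1 N.

N ≈ 568 N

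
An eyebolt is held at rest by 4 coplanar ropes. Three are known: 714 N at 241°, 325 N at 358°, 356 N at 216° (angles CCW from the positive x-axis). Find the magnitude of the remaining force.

F ≈ 900 N

Sum the known components: ΣF_x = -309.4 N, ΣF_y = -845.1 N.
For equilibrium the remaining force must supply (−ΣF_x, −ΣF_y) = (309.4, 845.1) N.
Magnitude = √((309.4)² + (845.1)²) = 899.9 N; direction = atan2(845.1, 309.4) = 69.9°.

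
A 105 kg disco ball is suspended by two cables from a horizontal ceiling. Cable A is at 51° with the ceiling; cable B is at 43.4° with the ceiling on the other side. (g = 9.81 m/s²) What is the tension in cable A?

Weight W = 105 × 9.81 = 1030 N acts straight down.
Horizontal: T_A cos 51° = T_B cos 43.4°  →  T_B = 0.8661 T_A.
Vertical: T_A sin 51° + T_B sin 43.4° = 1030.
Substituting the horizontal relation into the vertical equation gives 1.372 T_A = 1030, so T_A = 750.6 N.

T_A ≈ 751 N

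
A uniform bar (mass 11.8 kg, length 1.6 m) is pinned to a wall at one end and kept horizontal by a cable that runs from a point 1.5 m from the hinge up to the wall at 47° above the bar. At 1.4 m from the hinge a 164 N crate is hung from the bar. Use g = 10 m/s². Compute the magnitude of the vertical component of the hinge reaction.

|H_y| ≈ 66 N

Take torques about the hinge: T sin 47° · 1.5 = 11.8×10×0.8 + 164×1.4 = 324 N·m.
So T = 324 / (0.7314 × 1.5) = 295.34 N.
ΣF_y = 0: H_y = (11.8×10 + 164) − T sin 47° = 282 − 216 = 66 N.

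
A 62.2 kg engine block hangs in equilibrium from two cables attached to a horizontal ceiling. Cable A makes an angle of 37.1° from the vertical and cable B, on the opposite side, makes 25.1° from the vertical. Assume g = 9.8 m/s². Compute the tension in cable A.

Angles from the horizontal: cable A is 90° − 37.1° = 52.9°, cable B is 90° − 25.1° = 64.9°.
Weight W = 62.2 × 9.8 = 609.6 N acts straight down.
Horizontal: T_A cos 52.9° = T_B cos 64.9°  →  T_B = 1.422 T_A.
Vertical: T_A sin 52.9° + T_B sin 64.9° = 609.6.
Substituting the horizontal relation into the vertical equation gives 2.085 T_A = 609.6, so T_A = 292.3 N.

T_A ≈ 292 N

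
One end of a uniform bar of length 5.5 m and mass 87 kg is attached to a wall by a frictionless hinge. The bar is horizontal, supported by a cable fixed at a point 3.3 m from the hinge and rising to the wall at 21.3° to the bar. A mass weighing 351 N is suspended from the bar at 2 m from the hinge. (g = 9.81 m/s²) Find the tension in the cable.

T ≈ 2540 N

Take torques about the hinge: T sin 21.3° · 3.3 = 87×9.81×2.75 + 351×2 = 3049 N·m.
So T = 3049 / (0.3633 × 3.3) = 2543.6 N.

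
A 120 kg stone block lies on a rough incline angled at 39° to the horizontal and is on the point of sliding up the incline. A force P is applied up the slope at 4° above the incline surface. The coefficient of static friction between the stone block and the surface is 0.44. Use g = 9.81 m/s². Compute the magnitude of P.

P ≈ 1110 N

On the verge of sliding up the incline, friction equals μN and acts down the slope.
Perpendicular: N + P sin 4° = W cos 39° = 914.9 N.
Along incline: P cos 4° = W sin 39° + μN  with W sin 39° = 740.8 N.
Solving the pair for P and N: P = 1112 N, N = 837.3 N (and f = μN = 368.4 N).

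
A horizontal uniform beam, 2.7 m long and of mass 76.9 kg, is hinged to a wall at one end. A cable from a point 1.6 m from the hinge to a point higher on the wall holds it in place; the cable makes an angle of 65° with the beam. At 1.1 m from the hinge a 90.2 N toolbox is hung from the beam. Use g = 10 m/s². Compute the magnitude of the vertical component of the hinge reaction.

Take torques about the hinge: T sin 65° · 1.6 = 76.9×10×1.35 + 90.2×1.1 = 1137.4 N·m.
So T = 1137.4 / (0.9063 × 1.6) = 784.34 N.
ΣF_y = 0: H_y = (76.9×10 + 90.2) − T sin 65° = 859.2 − 710.86 = 148.34 N.

|H_y| ≈ 148 N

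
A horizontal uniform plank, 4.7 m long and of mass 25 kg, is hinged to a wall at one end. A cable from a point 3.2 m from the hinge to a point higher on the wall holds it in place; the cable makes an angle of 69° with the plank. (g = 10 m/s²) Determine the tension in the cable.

Take torques about the hinge: T sin 69° · 3.2 = 25×10×2.35 = 587.5 N·m.
So T = 587.5 / (0.9336 × 3.2) = 196.66 N.

T ≈ 197 N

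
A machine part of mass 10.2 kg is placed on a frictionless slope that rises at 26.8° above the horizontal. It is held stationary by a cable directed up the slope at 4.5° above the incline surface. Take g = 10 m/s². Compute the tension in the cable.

T ≈ 46.1 N

Take axes along and perpendicular to the incline. Weight components: W sin 26.8° = 45.99 N down-slope, W cos 26.8° = 91.04 N into the surface.
Along incline: T cos 4.5° = W sin 26.8° → T = 46.13 N.
Perpendicular: N = W cos 26.8° − T sin 4.5° = 87.42 N.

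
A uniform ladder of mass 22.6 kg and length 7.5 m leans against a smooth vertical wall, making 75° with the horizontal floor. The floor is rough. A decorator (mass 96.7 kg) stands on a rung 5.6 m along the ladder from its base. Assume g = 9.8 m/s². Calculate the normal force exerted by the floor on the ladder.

ΣF_y = 0: N_floor = 22.6×9.8 + 96.7×9.8 = 1169.1 N.

N_floor ≈ 1170 N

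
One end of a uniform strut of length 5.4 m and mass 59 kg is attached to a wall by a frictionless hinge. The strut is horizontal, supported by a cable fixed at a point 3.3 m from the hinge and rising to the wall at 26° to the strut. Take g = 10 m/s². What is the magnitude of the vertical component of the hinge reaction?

|H_y| ≈ 107 N

Take torques about the hinge: T sin 26° · 3.3 = 59×10×2.7 = 1593 N·m.
So T = 1593 / (0.4384 × 3.3) = 1101.2 N.
ΣF_y = 0: H_y = (59×10) − T sin 26° = 590 − 482.73 = 107.27 N.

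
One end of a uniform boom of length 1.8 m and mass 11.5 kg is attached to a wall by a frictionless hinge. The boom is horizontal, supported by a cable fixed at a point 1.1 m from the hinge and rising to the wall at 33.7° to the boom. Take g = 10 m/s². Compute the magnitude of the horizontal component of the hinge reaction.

Take torques about the hinge: T sin 33.7° · 1.1 = 11.5×10×0.9 = 103.5 N·m.
So T = 103.5 / (0.5548 × 1.1) = 169.58 N.
ΣF_x = 0: H_x = T cos 33.7° = 141.08 N.

H_x ≈ 141 N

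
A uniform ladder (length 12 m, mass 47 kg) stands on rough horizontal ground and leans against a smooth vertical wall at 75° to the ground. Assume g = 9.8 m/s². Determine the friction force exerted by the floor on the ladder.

Torques about the foot: N_wall · 12 sin 75° = 47×9.8×6 cos 75° → N_wall = 61.709 N.
ΣF_x = 0: f_floor = N_wall = 61.709 N.

f ≈ 61.7 N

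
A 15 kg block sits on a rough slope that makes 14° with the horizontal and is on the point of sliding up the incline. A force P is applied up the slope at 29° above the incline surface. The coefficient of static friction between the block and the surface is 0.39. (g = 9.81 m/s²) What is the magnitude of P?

On the verge of sliding up the incline, friction equals μN and acts down the slope.
Perpendicular: N + P sin 29° = W cos 14° = 142.8 N.
Along incline: P cos 29° = W sin 14° + μN  with W sin 14° = 35.6 N.
Solving the pair for P and N: P = 85.82 N, N = 101.2 N (and f = μN = 39.46 N).

P ≈ 85.8 N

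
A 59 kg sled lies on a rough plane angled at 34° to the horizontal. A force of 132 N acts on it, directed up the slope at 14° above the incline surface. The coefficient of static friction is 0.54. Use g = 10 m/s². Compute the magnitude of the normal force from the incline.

N ≈ 457 N

Axes along / perpendicular to the incline. W sin 34° = 329.9 N down-slope; W cos 34° = 489.1 N into the surface.
Perpendicular: N = W cos 34° − P sin 14° = 489.1 − 31.93 = 457.2 N.
Along incline: P cos 14° + f = W sin 34° (friction acts up-slope) → f = 329.9 − 128.1 = 201.8 N.
|f| = 201.8 N ≤ μN = 246.9 N, so the sled is indeed static.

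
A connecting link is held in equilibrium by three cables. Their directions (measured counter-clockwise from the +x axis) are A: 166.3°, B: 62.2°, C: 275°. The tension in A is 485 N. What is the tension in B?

Resolve: ΣF_x = 485 cos 166.3° + T_B cos 62.2° + T_C cos 275° = 0.
        ΣF_y = 485 sin 166.3° + T_B sin 62.2° + T_C sin 275° = 0.
The known terms sum to (-471.2, 114.9) N, so 0.4664 T_B + 0.0872 T_C = 471.2 and 0.8846 T_B − 0.9962 T_C = -114.9.
Solving simultaneously: T_B = 848.1 N, T_C = 868.3 N.

T_B ≈ 848 N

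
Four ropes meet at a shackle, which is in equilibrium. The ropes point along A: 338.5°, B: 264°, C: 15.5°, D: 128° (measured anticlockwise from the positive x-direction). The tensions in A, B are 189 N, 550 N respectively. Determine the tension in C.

T_C ≈ 310 N

Resolve: ΣF_x = 189 cos 338.5° + 550 cos 264° + T_C cos 15.5° + T_D cos 128° = 0.
        ΣF_y = 189 sin 338.5° + 550 sin 264° + T_C sin 15.5° + T_D sin 128° = 0.
The known terms sum to (118.4, -616.3) N, so 0.9636 T_C − 0.6157 T_D = -118.4 and 0.2672 T_C + 0.7880 T_D = 616.3.
Solving simultaneously: T_C = 309.7 N, T_D = 677 N.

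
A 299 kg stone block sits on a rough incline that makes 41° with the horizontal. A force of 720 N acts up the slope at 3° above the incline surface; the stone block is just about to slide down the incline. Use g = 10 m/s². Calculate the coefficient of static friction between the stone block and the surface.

μ ≈ 0.560

On the verge of sliding down the incline, friction is at its maximum μN and acts up the slope.
Perpendicular to incline: N = W cos 41° − P sin 3° = 2257 − 37.68 = 2219 N.
Along incline: P cos 3° + μN = W sin 41° → μ = (W sin 41° − P cos 3°) / N = 0.56.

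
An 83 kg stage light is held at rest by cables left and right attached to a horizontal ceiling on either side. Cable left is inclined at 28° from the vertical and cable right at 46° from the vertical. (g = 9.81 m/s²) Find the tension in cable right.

T_right ≈ 398 N

Angles from the horizontal: cable left is 90° − 28° = 62°, cable right is 90° − 46° = 44°.
Weight W = 83 × 9.81 = 814.2 N acts straight down.
Horizontal: T_left cos 62° = T_right cos 44°  →  T_left = 1.532 T_right.
Vertical: T_left sin 62° + T_right sin 44° = 814.2.
Substituting the horizontal relation into the vertical equation gives 2.048 T_right = 814.2, so T_right = 397.7 N.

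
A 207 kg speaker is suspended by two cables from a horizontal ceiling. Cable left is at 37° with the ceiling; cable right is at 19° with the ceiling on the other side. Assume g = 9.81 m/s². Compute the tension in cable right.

Weight W = 207 × 9.81 = 2031 N acts straight down.
Horizontal: T_left cos 37° = T_right cos 19°  →  T_left = 1.184 T_right.
Vertical: T_left sin 37° + T_right sin 19° = 2031.
Substituting the horizontal relation into the vertical equation gives 1.038 T_right = 2031, so T_right = 1956 N.

T_right ≈ 1960 N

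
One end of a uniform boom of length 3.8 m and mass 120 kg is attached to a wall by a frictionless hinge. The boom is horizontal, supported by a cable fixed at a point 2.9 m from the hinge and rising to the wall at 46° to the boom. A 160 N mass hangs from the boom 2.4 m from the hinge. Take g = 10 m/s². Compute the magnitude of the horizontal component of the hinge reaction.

H_x ≈ 887 N

Take torques about the hinge: T sin 46° · 2.9 = 120×10×1.9 + 160×2.4 = 2664 N·m.
So T = 2664 / (0.7193 × 2.9) = 1277 N.
ΣF_x = 0: H_x = T cos 46° = 887.1 N.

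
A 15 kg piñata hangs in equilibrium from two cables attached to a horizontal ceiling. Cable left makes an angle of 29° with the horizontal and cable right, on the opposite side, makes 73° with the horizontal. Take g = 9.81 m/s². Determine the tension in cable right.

Weight W = 15 × 9.81 = 147.2 N acts straight down.
Horizontal: T_left cos 29° = T_right cos 73°  →  T_left = 0.3343 T_right.
Vertical: T_left sin 29° + T_right sin 73° = 147.2.
Substituting the horizontal relation into the vertical equation gives 1.118 T_right = 147.2, so T_right = 131.6 N.

T_right ≈ 132 N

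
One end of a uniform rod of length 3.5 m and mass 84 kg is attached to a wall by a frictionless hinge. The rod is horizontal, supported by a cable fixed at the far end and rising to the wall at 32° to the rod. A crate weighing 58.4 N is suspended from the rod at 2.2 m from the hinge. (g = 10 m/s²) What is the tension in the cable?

T ≈ 862 N

Take torques about the hinge: T sin 32° · 3.5 = 84×10×1.75 + 58.4×2.2 = 1598.5 N·m.
So T = 1598.5 / (0.5299 × 3.5) = 861.85 N.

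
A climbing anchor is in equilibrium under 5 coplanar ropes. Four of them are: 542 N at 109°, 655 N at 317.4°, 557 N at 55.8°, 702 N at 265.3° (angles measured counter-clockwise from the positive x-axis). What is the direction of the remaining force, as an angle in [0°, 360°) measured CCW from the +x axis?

Sum the known components: ΣF_x = 561.2 N, ΣF_y = -169.8 N.
For equilibrium the remaining force must supply (−ΣF_x, −ΣF_y) = (-561.2, 169.8) N.
Magnitude = √((-561.2)² + (169.8)²) = 586.4 N; direction = atan2(169.8, -561.2) = 163.2°.

θ ≈ 163°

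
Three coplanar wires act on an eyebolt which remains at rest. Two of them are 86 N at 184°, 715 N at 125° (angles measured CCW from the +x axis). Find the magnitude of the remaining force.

F ≈ 763 N

Sum the known components: ΣF_x = -495.9 N, ΣF_y = 579.7 N.
For equilibrium the remaining force must supply (−ΣF_x, −ΣF_y) = (495.9, -579.7) N.
Magnitude = √((495.9)² + (-579.7)²) = 762.9 N; direction = atan2(-579.7, 495.9) = 310.5°.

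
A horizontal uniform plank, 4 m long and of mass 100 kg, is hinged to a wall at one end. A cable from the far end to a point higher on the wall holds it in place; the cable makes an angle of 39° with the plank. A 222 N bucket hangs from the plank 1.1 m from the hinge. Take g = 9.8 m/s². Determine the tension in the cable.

Take torques about the hinge: T sin 39° · 4 = 100×9.8×2 + 222×1.1 = 2204.2 N·m.
So T = 2204.2 / (0.6293 × 4) = 875.63 N.

T ≈ 876 N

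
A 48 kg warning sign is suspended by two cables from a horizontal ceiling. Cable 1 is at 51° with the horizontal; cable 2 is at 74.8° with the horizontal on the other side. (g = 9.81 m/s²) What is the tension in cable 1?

T_1 ≈ 152 N

Weight W = 48 × 9.81 = 470.9 N acts straight down.
Horizontal: T_1 cos 51° = T_2 cos 74.8°  →  T_2 = 2.4 T_1.
Vertical: T_1 sin 51° + T_2 sin 74.8° = 470.9.
Substituting the horizontal relation into the vertical equation gives 3.093 T_1 = 470.9, so T_1 = 152.2 N.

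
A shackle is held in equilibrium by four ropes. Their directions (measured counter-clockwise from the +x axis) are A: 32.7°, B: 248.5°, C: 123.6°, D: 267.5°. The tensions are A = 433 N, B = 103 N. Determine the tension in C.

T_C ≈ 544 N

Resolve: ΣF_x = 433 cos 32.7° + 103 cos 248.5° + T_C cos 123.6° + T_D cos 267.5° = 0.
        ΣF_y = 433 sin 32.7° + 103 sin 248.5° + T_C sin 123.6° + T_D sin 267.5° = 0.
The known terms sum to (326.6, 138.1) N, so -0.5534 T_C − 0.0436 T_D = -326.6 and 0.8329 T_C − 0.9990 T_D = -138.1.
Solving simultaneously: T_C = 543.6 N, T_D = 591.4 N.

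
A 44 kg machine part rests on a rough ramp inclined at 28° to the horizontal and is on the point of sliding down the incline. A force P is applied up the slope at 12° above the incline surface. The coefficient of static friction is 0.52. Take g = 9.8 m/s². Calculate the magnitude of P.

On the verge of sliding down the incline, friction equals μN and acts up the slope.
Perpendicular: N + P sin 12° = W cos 28° = 380.7 N.
Along incline: P cos 12° + μN = W sin 28° with W sin 28° = 202.4 N.
Solving the pair for P and N: P = 5.124 N, N = 379.7 N (and f = μN = 197.4 N).

P ≈ 5.12 N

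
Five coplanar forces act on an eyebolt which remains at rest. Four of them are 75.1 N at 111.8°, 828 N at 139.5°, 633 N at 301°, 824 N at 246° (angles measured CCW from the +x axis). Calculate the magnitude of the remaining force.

Sum the known components: ΣF_x = -666.6 N, ΣF_y = -687.9 N.
For equilibrium the remaining force must supply (−ΣF_x, −ΣF_y) = (666.6, 687.9) N.
Magnitude = √((666.6)² + (687.9)²) = 957.9 N; direction = atan2(687.9, 666.6) = 45.9°.

F ≈ 958 N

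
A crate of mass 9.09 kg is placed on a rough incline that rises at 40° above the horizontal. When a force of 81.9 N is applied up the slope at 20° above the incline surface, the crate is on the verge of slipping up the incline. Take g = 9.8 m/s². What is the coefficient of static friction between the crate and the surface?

μ ≈ 0.490

On the verge of sliding up the incline, friction is at its maximum μN and acts down the slope.
Perpendicular to incline: N = W cos 40° − P sin 20° = 68.24 − 28.01 = 40.23 N.
Along incline: P cos 20° − μN = W sin 40° → μ = −(W sin 40° − P cos 20°) / N = 0.4897.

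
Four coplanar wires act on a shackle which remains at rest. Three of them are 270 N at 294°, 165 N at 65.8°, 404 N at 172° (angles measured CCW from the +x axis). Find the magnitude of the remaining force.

F ≈ 226 N

Sum the known components: ΣF_x = -222.6 N, ΣF_y = -39.93 N.
For equilibrium the remaining force must supply (−ΣF_x, −ΣF_y) = (222.6, 39.93) N.
Magnitude = √((222.6)² + (39.93)²) = 226.2 N; direction = atan2(39.93, 222.6) = 10.2°.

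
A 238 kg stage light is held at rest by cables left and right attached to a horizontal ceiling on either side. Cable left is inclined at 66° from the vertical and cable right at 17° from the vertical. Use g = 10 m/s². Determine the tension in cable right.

T_right ≈ 2190 N

Angles from the horizontal: cable left is 90° − 66° = 24°, cable right is 90° − 17° = 73°.
Weight W = 238 × 10 = 2380 N acts straight down.
Horizontal: T_left cos 24° = T_right cos 73°  →  T_left = 0.32 T_right.
Vertical: T_left sin 24° + T_right sin 73° = 2380.
Substituting the horizontal relation into the vertical equation gives 1.086 T_right = 2380, so T_right = 2191 N.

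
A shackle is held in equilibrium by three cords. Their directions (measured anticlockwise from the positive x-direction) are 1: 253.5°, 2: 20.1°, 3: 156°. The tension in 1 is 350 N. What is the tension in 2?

T_2 ≈ 499 N

Resolve: ΣF_x = 350 cos 253.5° + T_2 cos 20.1° + T_3 cos 156° = 0.
        ΣF_y = 350 sin 253.5° + T_2 sin 20.1° + T_3 sin 156° = 0.
The known terms sum to (-99.41, -335.6) N, so 0.9391 T_2 − 0.9135 T_3 = 99.41 and 0.3437 T_2 + 0.4067 T_3 = 335.6.
Solving simultaneously: T_2 = 498.6 N, T_3 = 403.8 N.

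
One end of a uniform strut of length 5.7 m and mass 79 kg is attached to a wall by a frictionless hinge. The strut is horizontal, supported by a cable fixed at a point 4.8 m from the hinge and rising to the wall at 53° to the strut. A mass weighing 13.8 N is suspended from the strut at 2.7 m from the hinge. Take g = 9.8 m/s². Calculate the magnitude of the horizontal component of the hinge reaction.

Take torques about the hinge: T sin 53° · 4.8 = 79×9.8×2.85 + 13.8×2.7 = 2243.7 N·m.
So T = 2243.7 / (0.7986 × 4.8) = 585.3 N.
ΣF_x = 0: H_x = T cos 53° = 352.24 N.

H_x ≈ 352 N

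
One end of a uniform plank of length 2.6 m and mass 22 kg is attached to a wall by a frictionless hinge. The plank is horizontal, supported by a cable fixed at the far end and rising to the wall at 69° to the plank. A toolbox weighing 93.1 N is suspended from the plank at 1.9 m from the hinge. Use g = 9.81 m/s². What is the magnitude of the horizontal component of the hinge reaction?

H_x ≈ 67.5 N

Take torques about the hinge: T sin 69° · 2.6 = 22×9.81×1.3 + 93.1×1.9 = 457.46 N·m.
So T = 457.46 / (0.9336 × 2.6) = 188.46 N.
ΣF_x = 0: H_x = T cos 69° = 67.539 N.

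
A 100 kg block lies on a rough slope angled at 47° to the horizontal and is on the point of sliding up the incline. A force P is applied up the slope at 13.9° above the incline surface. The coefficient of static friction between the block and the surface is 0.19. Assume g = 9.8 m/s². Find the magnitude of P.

On the verge of sliding up the incline, friction equals μN and acts down the slope.
Perpendicular: N + P sin 13.9° = W cos 47° = 668.4 N.
Along incline: P cos 13.9° = W sin 47° + μN  with W sin 47° = 716.7 N.
Solving the pair for P and N: P = 830.1 N, N = 468.9 N (and f = μN = 89.1 N).

P ≈ 830 N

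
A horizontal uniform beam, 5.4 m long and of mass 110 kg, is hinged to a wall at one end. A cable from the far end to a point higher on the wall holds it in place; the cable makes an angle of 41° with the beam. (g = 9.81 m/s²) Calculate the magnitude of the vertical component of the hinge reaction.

Take torques about the hinge: T sin 41° · 5.4 = 110×9.81×2.7 = 2913.6 N·m.
So T = 2913.6 / (0.6561 × 5.4) = 822.41 N.
ΣF_y = 0: H_y = (110×9.81) − T sin 41° = 1079.1 − 539.55 = 539.55 N.

|H_y| ≈ 540 N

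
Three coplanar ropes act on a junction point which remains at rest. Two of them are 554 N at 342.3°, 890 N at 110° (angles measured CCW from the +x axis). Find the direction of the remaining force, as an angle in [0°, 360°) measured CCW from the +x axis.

θ ≈ 252°

Sum the known components: ΣF_x = 223.4 N, ΣF_y = 667.9 N.
For equilibrium the remaining force must supply (−ΣF_x, −ΣF_y) = (-223.4, -667.9) N.
Magnitude = √((-223.4)² + (-667.9)²) = 704.3 N; direction = atan2(-667.9, -223.4) = 251.5°.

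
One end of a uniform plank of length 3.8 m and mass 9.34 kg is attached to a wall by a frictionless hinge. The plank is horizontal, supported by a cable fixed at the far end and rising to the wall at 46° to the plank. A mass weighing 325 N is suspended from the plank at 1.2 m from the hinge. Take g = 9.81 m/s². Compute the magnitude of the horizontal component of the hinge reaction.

H_x ≈ 143 N

Take torques about the hinge: T sin 46° · 3.8 = 9.34×9.81×1.9 + 325×1.2 = 564.09 N·m.
So T = 564.09 / (0.7193 × 3.8) = 206.36 N.
ΣF_x = 0: H_x = T cos 46° = 143.35 N.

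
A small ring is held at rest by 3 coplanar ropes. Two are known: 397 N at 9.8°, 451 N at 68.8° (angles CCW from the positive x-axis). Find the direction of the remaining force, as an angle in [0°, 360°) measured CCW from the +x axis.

θ ≈ 221°

Sum the known components: ΣF_x = 554.3 N, ΣF_y = 488.1 N.
For equilibrium the remaining force must supply (−ΣF_x, −ΣF_y) = (-554.3, -488.1) N.
Magnitude = √((-554.3)² + (-488.1)²) = 738.5 N; direction = atan2(-488.1, -554.3) = 221.4°.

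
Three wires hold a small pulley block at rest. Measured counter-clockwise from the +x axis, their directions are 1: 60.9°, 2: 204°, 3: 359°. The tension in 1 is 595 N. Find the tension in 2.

T_2 ≈ 1240 N

Resolve: ΣF_x = 595 cos 60.9° + T_2 cos 204° + T_3 cos 359° = 0.
        ΣF_y = 595 sin 60.9° + T_2 sin 204° + T_3 sin 359° = 0.
The known terms sum to (289.4, 519.9) N, so -0.9135 T_2 + 0.9998 T_3 = -289.4 and -0.4067 T_2 − 0.0175 T_3 = -519.9.
Solving simultaneously: T_2 = 1242 N, T_3 = 845.3 N.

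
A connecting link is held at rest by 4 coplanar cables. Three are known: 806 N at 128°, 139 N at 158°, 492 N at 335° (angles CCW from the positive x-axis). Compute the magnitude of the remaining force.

F ≈ 512 N

Sum the known components: ΣF_x = -179.2 N, ΣF_y = 479.3 N.
For equilibrium the remaining force must supply (−ΣF_x, −ΣF_y) = (179.2, -479.3) N.
Magnitude = √((179.2)² + (-479.3)²) = 511.7 N; direction = atan2(-479.3, 179.2) = 290.5°.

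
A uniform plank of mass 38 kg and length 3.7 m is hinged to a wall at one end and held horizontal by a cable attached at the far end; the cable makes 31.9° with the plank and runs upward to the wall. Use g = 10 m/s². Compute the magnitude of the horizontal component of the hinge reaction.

H_x ≈ 305 N

Take torques about the hinge: T sin 31.9° · 3.7 = 38×10×1.85 = 703 N·m.
So T = 703 / (0.5284 × 3.7) = 359.55 N.
ΣF_x = 0: H_x = T cos 31.9° = 305.25 N.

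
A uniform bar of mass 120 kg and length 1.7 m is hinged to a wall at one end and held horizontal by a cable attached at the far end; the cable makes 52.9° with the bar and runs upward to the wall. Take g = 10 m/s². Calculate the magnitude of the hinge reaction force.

|H| ≈ 752 N

Take torques about the hinge: T sin 52.9° · 1.7 = 120×10×0.85 = 1020 N·m.
So T = 1020 / (0.7976 × 1.7) = 752.27 N.
ΣF_x = 0: H_x = T cos 52.9° = 453.78 N.
ΣF_y = 0: H_y = (120×10) − T sin 52.9° = 1200 − 600 = 600 N.
|H| = √(H_x² + H_y²) = √((453.78)² + (600)²) = 752.27 N.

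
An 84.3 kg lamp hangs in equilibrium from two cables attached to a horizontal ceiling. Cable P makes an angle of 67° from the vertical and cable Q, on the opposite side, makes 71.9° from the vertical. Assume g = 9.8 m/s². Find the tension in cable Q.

Angles from the horizontal: cable P is 90° − 67° = 23°, cable Q is 90° − 71.9° = 18.1°.
Weight W = 84.3 × 9.8 = 826.1 N acts straight down.
Horizontal: T_P cos 23° = T_Q cos 18.1°  →  T_P = 1.033 T_Q.
Vertical: T_P sin 23° + T_Q sin 18.1° = 826.1.
Substituting the horizontal relation into the vertical equation gives 0.7141 T_Q = 826.1, so T_Q = 1157 N.

T_Q ≈ 1160 N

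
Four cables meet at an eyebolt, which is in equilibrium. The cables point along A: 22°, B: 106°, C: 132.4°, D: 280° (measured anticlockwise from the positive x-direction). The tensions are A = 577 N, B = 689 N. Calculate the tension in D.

T_D ≈ 1580 N

Resolve: ΣF_x = 577 cos 22° + 689 cos 106° + T_C cos 132.4° + T_D cos 280° = 0.
        ΣF_y = 577 sin 22° + 689 sin 106° + T_C sin 132.4° + T_D sin 280° = 0.
The known terms sum to (345.1, 878.5) N, so -0.6743 T_C + 0.1736 T_D = -345.1 and 0.7385 T_C − 0.9848 T_D = -878.5.
Solving simultaneously: T_C = 918.9 N, T_D = 1581 N.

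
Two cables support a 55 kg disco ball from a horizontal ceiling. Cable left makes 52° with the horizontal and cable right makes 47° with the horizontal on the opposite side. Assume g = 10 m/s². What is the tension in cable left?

T_left ≈ 380 N

Weight W = 55 × 10 = 550 N acts straight down.
Horizontal: T_left cos 52° = T_right cos 47°  →  T_right = 0.9027 T_left.
Vertical: T_left sin 52° + T_right sin 47° = 550.
Substituting the horizontal relation into the vertical equation gives 1.448 T_left = 550, so T_left = 379.8 N.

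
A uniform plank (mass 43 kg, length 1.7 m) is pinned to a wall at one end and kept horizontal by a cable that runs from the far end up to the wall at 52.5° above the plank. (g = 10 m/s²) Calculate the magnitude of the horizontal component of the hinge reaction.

H_x ≈ 165 N

Take torques about the hinge: T sin 52.5° · 1.7 = 43×10×0.85 = 365.5 N·m.
So T = 365.5 / (0.7934 × 1.7) = 271 N.
ΣF_x = 0: H_x = T cos 52.5° = 164.98 N.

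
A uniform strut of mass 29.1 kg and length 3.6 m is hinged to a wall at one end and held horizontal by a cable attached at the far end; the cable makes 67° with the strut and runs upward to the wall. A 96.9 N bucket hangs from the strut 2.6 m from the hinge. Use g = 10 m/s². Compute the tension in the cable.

Take torques about the hinge: T sin 67° · 3.6 = 29.1×10×1.8 + 96.9×2.6 = 775.74 N·m.
So T = 775.74 / (0.9205 × 3.6) = 234.09 N.

T ≈ 234 N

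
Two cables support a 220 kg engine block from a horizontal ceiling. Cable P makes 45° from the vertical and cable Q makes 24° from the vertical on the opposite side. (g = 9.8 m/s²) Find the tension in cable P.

Angles from the horizontal: cable P is 90° − 45° = 45°, cable Q is 90° − 24° = 66°.
Weight W = 220 × 9.8 = 2156 N acts straight down.
Horizontal: T_P cos 45° = T_Q cos 66°  →  T_Q = 1.738 T_P.
Vertical: T_P sin 45° + T_Q sin 66° = 2156.
Substituting the horizontal relation into the vertical equation gives 2.295 T_P = 2156, so T_P = 939.3 N.

T_P ≈ 939 N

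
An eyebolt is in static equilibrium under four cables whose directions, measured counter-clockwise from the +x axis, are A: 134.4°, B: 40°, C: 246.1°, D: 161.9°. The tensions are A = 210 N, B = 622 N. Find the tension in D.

T_D ≈ 78.9 N

Resolve: ΣF_x = 210 cos 134.4° + 622 cos 40° + T_C cos 246.1° + T_D cos 161.9° = 0.
        ΣF_y = 210 sin 134.4° + 622 sin 40° + T_C sin 246.1° + T_D sin 161.9° = 0.
The known terms sum to (329.6, 549.9) N, so -0.4051 T_C − 0.9505 T_D = -329.6 and -0.9143 T_C + 0.3107 T_D = -549.9.
Solving simultaneously: T_C = 628.2 N, T_D = 78.93 N.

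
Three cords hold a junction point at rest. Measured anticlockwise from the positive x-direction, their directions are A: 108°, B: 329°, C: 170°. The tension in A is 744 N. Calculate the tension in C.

T_C ≈ 1360 N

Resolve: ΣF_x = 744 cos 108° + T_B cos 329° + T_C cos 170° = 0.
        ΣF_y = 744 sin 108° + T_B sin 329° + T_C sin 170° = 0.
The known terms sum to (-229.9, 707.6) N, so 0.8572 T_B − 0.9848 T_C = 229.9 and -0.5150 T_B + 0.1736 T_C = -707.6.
Solving simultaneously: T_B = 1833 N, T_C = 1362 N.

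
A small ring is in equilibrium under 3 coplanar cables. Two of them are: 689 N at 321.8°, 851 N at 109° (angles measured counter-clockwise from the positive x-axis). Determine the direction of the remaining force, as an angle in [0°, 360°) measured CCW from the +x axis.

θ ≈ 235°

Sum the known components: ΣF_x = 264.4 N, ΣF_y = 378.6 N.
For equilibrium the remaining force must supply (−ΣF_x, −ΣF_y) = (-264.4, -378.6) N.
Magnitude = √((-264.4)² + (-378.6)²) = 461.7 N; direction = atan2(-378.6, -264.4) = 235.1°.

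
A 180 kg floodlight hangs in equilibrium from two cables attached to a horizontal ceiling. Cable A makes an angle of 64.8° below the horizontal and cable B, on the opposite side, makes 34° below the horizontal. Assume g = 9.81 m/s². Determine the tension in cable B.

Weight W = 180 × 9.81 = 1766 N acts straight down.
Horizontal: T_A cos 64.8° = T_B cos 34°  →  T_A = 1.947 T_B.
Vertical: T_A sin 64.8° + T_B sin 34° = 1766.
Substituting the horizontal relation into the vertical equation gives 2.321 T_B = 1766, so T_B = 760.8 N.

T_B ≈ 761 N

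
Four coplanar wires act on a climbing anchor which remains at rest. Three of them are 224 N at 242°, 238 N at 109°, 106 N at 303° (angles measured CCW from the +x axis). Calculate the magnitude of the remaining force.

F ≈ 139 N

Sum the known components: ΣF_x = -124.9 N, ΣF_y = -61.65 N.
For equilibrium the remaining force must supply (−ΣF_x, −ΣF_y) = (124.9, 61.65) N.
Magnitude = √((124.9)² + (61.65)²) = 139.3 N; direction = atan2(61.65, 124.9) = 26.3°.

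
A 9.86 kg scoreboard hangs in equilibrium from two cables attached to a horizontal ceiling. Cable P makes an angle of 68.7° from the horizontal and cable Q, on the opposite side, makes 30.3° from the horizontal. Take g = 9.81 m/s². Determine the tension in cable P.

T_P ≈ 84.6 N

Weight W = 9.86 × 9.81 = 96.73 N acts straight down.
Horizontal: T_P cos 68.7° = T_Q cos 30.3°  →  T_Q = 0.4207 T_P.
Vertical: T_P sin 68.7° + T_Q sin 30.3° = 96.73.
Substituting the horizontal relation into the vertical equation gives 1.144 T_P = 96.73, so T_P = 84.55 N.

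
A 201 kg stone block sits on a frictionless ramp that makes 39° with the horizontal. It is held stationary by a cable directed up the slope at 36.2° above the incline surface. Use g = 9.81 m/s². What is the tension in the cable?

Take axes along and perpendicular to the incline. Weight components: W sin 39° = 1241 N down-slope, W cos 39° = 1532 N into the surface.
Along incline: T cos 36.2° = W sin 39° → T = 1538 N.
Perpendicular: N = W cos 39° − T sin 36.2° = 624.2 N.

T ≈ 1540 N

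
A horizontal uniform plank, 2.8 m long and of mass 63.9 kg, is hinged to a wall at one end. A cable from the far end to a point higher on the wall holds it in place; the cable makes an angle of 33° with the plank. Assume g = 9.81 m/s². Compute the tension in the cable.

T ≈ 575 N

Take torques about the hinge: T sin 33° · 2.8 = 63.9×9.81×1.4 = 877.6 N·m.
So T = 877.6 / (0.5446 × 2.8) = 575.48 N.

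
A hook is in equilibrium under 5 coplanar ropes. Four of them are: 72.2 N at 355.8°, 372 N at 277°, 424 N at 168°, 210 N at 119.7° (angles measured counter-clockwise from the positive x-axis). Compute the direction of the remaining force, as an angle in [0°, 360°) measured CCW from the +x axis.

θ ≈ 14.5°

Sum the known components: ΣF_x = -401.4 N, ΣF_y = -103.9 N.
For equilibrium the remaining force must supply (−ΣF_x, −ΣF_y) = (401.4, 103.9) N.
Magnitude = √((401.4)² + (103.9)²) = 414.7 N; direction = atan2(103.9, 401.4) = 14.5°.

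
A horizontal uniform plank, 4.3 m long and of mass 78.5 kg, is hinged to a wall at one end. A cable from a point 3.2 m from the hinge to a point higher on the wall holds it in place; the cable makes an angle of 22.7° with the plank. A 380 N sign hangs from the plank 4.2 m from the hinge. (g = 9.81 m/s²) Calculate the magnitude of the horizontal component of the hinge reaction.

H_x ≈ 2430 N

Take torques about the hinge: T sin 22.7° · 3.2 = 78.5×9.81×2.15 + 380×4.2 = 3251.7 N·m.
So T = 3251.7 / (0.3859 × 3.2) = 2633.2 N.
ΣF_x = 0: H_x = T cos 22.7° = 2429.2 N.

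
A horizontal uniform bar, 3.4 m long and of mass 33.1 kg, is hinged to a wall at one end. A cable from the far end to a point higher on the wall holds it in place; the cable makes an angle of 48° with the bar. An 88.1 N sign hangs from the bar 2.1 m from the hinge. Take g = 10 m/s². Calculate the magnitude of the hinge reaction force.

|H| ≈ 281 N

Take torques about the hinge: T sin 48° · 3.4 = 33.1×10×1.7 + 88.1×2.1 = 747.71 N·m.
So T = 747.71 / (0.7431 × 3.4) = 295.92 N.
ΣF_x = 0: H_x = T cos 48° = 198.01 N.
ΣF_y = 0: H_y = (33.1×10 + 88.1) − T sin 48° = 419.1 − 219.91 = 199.19 N.
|H| = √(H_x² + H_y²) = √((198.01)² + (199.19)²) = 280.86 N.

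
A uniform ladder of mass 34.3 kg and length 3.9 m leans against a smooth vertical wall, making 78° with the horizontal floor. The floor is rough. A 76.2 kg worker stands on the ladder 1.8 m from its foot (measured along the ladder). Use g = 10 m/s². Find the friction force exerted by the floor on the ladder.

Torques about the foot: N_wall · 3.9 sin 78° = 34.3×10×1.95 cos 78° + 76.2×10×1.8 cos 78° → N_wall = 111.21 N.
ΣF_x = 0: f_floor = N_wall = 111.21 N.

f ≈ 111 N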